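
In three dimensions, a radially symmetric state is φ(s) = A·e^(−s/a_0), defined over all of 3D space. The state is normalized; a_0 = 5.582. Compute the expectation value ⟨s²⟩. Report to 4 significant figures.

⟨s²⟩ = ∫ s^2 |φ|² 4πs² ds over the full domain.
Evaluating both integrals, ⟨s²⟩ = 3·a_0^2.
Putting a_0 = 5.582 gives 93.476.

⟨s^2⟩ ≈ 93.48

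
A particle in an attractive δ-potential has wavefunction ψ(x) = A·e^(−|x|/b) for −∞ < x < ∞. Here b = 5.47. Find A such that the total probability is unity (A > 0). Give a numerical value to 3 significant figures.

A ≈ 0.428

Require ∫ |ψ|² dx = 1 over the whole domain.
Recall ∫₀^∞ x^m e^(−x/β) dx = m!·β^(m+1), with ψ = A·e^(−|x|/b), the integral evaluates to A²·[b].
So A² = (b)^(−1).
Substituting b = 5.47 gives A² = 0.1828, so A = 0.4276.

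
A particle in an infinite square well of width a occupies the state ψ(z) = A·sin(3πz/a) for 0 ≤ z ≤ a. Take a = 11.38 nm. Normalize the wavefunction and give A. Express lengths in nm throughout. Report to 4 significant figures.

A ≈ 0.4192 nm^(-1/2)

The normalization condition is ∫|ψ|² dz = 1 from 0 to a.
Carrying out the integral gives A² · a/2.
So A² = (a/2)^(−1).
With a = 11.38: A² = 0.17575 and A = 0.41922.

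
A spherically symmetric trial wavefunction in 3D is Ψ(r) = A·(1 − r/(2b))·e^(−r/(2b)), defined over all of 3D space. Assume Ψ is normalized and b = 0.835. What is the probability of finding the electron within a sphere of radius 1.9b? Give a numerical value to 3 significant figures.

P ≈ 0.0526

With dV = 4πr²dr, the probability is ∫|Ψ|² dV over r ≤ 1.9b.
Normalization gives A² = 1/(8·π·b^3).
In terms of u = r/b (A², 4π and the length scale all cancel between numerator and denominator), P = [∫_{0}^{1.9} u^2·(1 - u/2)^2·e^(-u) du] / [∫_{0}^{∞} u^2·(1 - u/2)^2·e^(-u) du].
With ∫ u^2·(1 - u/2)^2·e^(-u) du = -(u^4/4 + u^2 + 2·u + 2)·e^(-u) + C, the region integral is ≈ 0.10526 and the full one is 2.
The region integral divided by the full integral gives P = 0.05263.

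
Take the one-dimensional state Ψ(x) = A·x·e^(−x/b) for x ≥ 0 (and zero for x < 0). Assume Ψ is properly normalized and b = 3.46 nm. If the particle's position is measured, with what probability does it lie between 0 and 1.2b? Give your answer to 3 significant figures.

P ≈ 0.430

|Ψ|² is the probability density, so P = ∫_{0}^{1.2b} |Ψ|² dx.
Since A² = 1/(b^3/4), this is the region integral divided by the full normalization integral.
Let u = x/b; then A² and the length scale cancel, so P = ∫_{0}^{1.2} u^2·e^(-2·u) du ÷ ∫_{0}^{∞} u^2·e^(-2·u) du.
With ∫ u^2·e^(-2·u) du = -(2·u^2 + 2·u + 1)·e^(-2·u)/4 + C, the region integral is 1/4 - 157·e^(-12/5)/100 and the full one is 1/4.
Taking the ratio, P = 0.4303.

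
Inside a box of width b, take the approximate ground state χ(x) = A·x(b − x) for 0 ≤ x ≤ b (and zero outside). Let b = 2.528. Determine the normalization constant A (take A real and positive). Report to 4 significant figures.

The normalization condition is ∫|χ|² dx = 1 from 0 to b.
Expanding the polynomial and integrating term by term, with χ = A·x(b − x), the integral evaluates to A²·[b^5/30].
Setting this equal to 1 gives A² = 1/(b^5/30).
Plugging in b = 2.528 yields A = 0.53904.

A ≈ 0.5390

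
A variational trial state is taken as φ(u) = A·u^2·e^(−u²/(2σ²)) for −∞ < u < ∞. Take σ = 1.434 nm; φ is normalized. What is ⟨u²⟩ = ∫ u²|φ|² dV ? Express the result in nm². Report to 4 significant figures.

⟨u²⟩ = ∫ u^2 |φ|² du over the full domain.
Since the A² factors cancel between numerator and denominator, ⟨u²⟩ = 5·σ^2/2.
Putting σ = 1.434 gives 5.1409.

⟨u^2⟩ ≈ 5.141 nm^2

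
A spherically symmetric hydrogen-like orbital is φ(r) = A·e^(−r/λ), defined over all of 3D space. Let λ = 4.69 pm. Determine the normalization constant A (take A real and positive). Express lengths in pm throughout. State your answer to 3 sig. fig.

The normalization condition is ∫|φ|² 4πr² dr = 1 from 0 to ∞.
In 3D with spherical symmetry the volume element is 4πr² dr.
With φ = A·e^(−r/λ), the integral evaluates to A²·[π·λ^3].
Plugging in λ = 4.69 yields A = 0.05555.

A ≈ 0.0555 pm^(-3/2)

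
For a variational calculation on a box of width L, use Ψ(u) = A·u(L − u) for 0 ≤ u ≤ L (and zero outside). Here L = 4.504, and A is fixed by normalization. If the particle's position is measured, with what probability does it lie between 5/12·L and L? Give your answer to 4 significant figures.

The probability is P = ∫ |Ψ|² du over [5/12·L, L].
Since A² = 1/(L^5/30), this is the region integral divided by the full normalization integral.
Let t = u/L; then A² and the length scale cancel, so P = ∫_{5/12}^{1} t^2·(1 - t)^2 dt ÷ ∫_{0}^{1} t^2·(1 - t)^2 dt.
Using ∫ t^2·(1 - t)^2 dt = t^3·(6·t^2 - 15·t + 10)/30, the numerator is ≈ 0.0217794 and the denominator is 1/30.
The result is P = 0.65338.

P ≈ 0.6534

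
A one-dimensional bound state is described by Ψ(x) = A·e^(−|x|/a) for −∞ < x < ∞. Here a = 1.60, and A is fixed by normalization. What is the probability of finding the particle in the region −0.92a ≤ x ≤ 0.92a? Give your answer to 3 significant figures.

P ≈ 0.841

|Ψ|² is the probability density, so P = ∫_{−0.92a}^{0.92a} |Ψ|² dx.
Since A² = 1/(a), this is the region integral divided by the full normalization integral.
Both integrals are even about x = 0, so only the x ≥ 0 halves are needed (the factors of 2 cancel). Let u = x/a; then A² and the length scale cancel, so P = ∫_{0}^{0.92} e^(-2·u) du ÷ ∫_{0}^{∞} e^(-2·u) du.
Using ∫ e^(-2·u) du = -e^(-2·u)/2, the numerator is 1/2 - e^(-46/25)/2 and the denominator is 1/2.
The result is P = 0.8412.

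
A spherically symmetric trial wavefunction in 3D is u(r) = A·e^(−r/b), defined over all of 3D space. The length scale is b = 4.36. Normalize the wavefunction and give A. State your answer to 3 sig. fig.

A ≈ 0.0620

Require ∫ |u|² 4πr² dr = 1 over the whole domain.
∫|u|² 4πr² dr = A²·(π·b^3).
Plugging in b = 4.36 yields A = 0.06197.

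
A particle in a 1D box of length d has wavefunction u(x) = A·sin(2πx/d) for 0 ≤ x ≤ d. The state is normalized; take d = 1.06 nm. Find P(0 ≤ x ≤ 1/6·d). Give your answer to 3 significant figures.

P = ∫_{0}^{1/6·d} |u(x)|² dx.
With A² fixed by ∫|u|² = 1, i.e. A² = (d/2)^(−1), substitute and integrate.
In terms of t = x/d (A² and the length scale cancel between numerator and denominator), P = [∫_{0}^{1/6} sin(2·π·t)^2 dt] / [∫_{0}^{1} sin(2·π·t)^2 dt].
With ∫ sin(2·π·t)^2 dt = t/2 - sin(4·π·t)/(8·π) + C, the region integral is -√(3)/(16·π) + 1/12 and the full one is 1/2.
This works out to P = (-√(3)/8 + π/6)/π.

P ≈ 0.0978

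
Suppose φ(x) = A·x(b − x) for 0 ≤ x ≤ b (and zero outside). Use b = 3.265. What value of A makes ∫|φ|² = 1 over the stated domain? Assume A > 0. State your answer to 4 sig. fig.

A ≈ 0.2843

We need A² ∫|f|² dx = 1, taking the integral from 0 to b.
Expanding the polynomial and integrating term by term, carrying out the integral gives A² · b^5/30.
So A² = (b^5/30)^(−1).
Plugging in b = 3.265 yields A = 0.28435.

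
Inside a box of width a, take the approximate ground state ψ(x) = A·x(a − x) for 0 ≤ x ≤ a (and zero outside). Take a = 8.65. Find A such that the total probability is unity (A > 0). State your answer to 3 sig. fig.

The normalization condition is ∫|ψ|² dx = 1 from 0 to a.
Expanding the polynomial and integrating term by term, ∫|ψ|² dx = A²·(a^5/30).
Hence A² = 1/[a^5/30].
With a = 8.65: A² = 0.0006195 and A = 0.02489.

A ≈ 0.0249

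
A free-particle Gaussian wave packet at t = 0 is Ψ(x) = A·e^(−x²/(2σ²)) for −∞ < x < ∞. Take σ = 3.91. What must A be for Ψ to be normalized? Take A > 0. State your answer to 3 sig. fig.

Normalization requires ∫|Ψ|² dx = 1, integrated from −∞ to ∞.
Differentiating ∫e^(−αx²) dx = √(π/α) under α to get the higher moments, carrying out the integral gives A² · √(π)·σ.
Hence A² = 1/[√(π)·σ].
Substituting σ = 3.91 gives A² = 0.1443, so A = 0.3799.

A ≈ 0.380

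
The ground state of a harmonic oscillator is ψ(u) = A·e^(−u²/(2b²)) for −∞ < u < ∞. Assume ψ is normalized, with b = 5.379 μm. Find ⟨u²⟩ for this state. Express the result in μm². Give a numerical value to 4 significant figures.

⟨u²⟩ = ∫ u^2 |ψ|² du over the full domain.
Differentiating ∫e^(−αu²) du = √(π/α) under α to get the higher moments, since the A² factors cancel between numerator and denominator, ⟨u²⟩ = b^2/2.
Putting b = 5.379 gives 14.467.

⟨u^2⟩ ≈ 14.47 μm^2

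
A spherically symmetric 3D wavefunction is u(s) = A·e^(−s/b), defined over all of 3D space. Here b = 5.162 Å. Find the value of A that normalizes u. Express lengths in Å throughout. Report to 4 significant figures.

A ≈ 0.04811 Å^(-3/2)

Require ∫ |u|² 4πs² ds = 1 over the whole domain.
The integral (without the A² prefactor) comes out to π·b^3.
Hence A² = 1/[π·b^3].
With b = 5.162: A² = 0.0023142 and A = 0.048106.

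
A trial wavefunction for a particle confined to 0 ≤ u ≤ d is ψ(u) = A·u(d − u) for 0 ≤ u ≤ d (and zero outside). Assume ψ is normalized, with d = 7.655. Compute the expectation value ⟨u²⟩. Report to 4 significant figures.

The expectation value is the |ψ|²-weighted average of u^2: ∫ u^2|ψ|² du.
Expanding the polynomial and integrating term by term, evaluating both integrals, ⟨u²⟩ = 2·d^2/7.
Putting d = 7.655 gives 16.743.

⟨u^2⟩ ≈ 16.74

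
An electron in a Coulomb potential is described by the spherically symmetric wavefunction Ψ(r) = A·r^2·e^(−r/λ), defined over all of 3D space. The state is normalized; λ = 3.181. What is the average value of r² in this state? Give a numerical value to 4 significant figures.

⟨r^2⟩ ≈ 141.7

⟨r²⟩ = ∫ r^2 |Ψ|² 4πr² dr over the full domain.
The ratio of the moment integral to the normalization integral gives ⟨r²⟩ = 14·λ^2.
With λ = 3.181, ⟨r^2⟩ = 141.66.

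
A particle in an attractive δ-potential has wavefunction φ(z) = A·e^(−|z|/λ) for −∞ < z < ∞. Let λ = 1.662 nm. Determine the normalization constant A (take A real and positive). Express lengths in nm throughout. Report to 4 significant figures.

A ≈ 0.7757 nm^(-1/2)

The normalization condition is ∫|φ|² dz = 1 from −∞ to ∞.
Recall ∫₀^∞ z^m e^(−z/β) dz = m!·β^(m+1), the integral (without the A² prefactor) comes out to λ.
So A² = (λ)^(−1).
Plugging in λ = 1.662 yields A = 0.77568.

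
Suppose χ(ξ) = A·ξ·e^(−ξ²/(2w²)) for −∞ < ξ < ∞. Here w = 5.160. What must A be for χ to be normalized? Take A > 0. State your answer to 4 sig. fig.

A ≈ 0.09063

The normalization condition is ∫|χ|² dξ = 1 from −∞ to ∞.
Carrying out the integral gives A² · √(π)·w^3/2.
Plugging in w = 5.160 yields A = 0.090626.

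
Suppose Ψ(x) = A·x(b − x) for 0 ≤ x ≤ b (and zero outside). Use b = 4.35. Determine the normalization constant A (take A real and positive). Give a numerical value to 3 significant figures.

We need A² ∫|f|² dx = 1, taking the integral from 0 to b.
Expanding the polynomial and integrating term by term, with Ψ = A·x(b − x), the integral evaluates to A²·[b^5/30].
Hence A² = 1/[b^5/30].
Plugging in b = 4.35 yields A = 0.1388.

A ≈ 0.139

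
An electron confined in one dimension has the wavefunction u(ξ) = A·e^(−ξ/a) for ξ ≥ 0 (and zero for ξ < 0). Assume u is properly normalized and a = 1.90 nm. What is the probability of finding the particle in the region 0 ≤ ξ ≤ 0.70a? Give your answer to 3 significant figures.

P = ∫_{0}^{0.70a} |u(ξ)|² dξ.
Since A² = 1/(a/2), this is the region integral divided by the full normalization integral.
Let t = ξ/a; then A² and the length scale cancel, so P = ∫_{0}^{0.70} e^(-2·t) dt ÷ ∫_{0}^{∞} e^(-2·t) dt.
Using ∫ e^(-2·t) dt = -e^(-2·t)/2, the numerator is 1/2 - e^(-7/5)/2 and the denominator is 1/2.
This works out to P = 0.7534.

P ≈ 0.753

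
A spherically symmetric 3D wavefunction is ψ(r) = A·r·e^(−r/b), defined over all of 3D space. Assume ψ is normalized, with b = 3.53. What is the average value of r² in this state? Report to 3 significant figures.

By definition ⟨r²⟩ = ∫ r^2 |ψ(r)|² 4πr² dr.
Using ∫₀^∞ rⁿ e^(−αr) dr = n!/αⁿ⁺¹, since the A² factors cancel between numerator and denominator, ⟨r²⟩ = 15·b^2/2.
Putting b = 3.53 gives 93.46.

⟨r^2⟩ ≈ 93.5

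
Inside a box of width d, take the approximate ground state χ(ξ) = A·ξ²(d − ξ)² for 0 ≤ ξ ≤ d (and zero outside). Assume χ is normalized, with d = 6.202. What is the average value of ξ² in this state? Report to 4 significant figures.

By definition ⟨ξ²⟩ = ∫ ξ^2 |χ(ξ)|² dξ.
Expanding the polynomial and integrating term by term, evaluating both integrals, ⟨ξ²⟩ = 3·d^2/11.
With d = 6.202, ⟨ξ^2⟩ = 10.490.

⟨ξ^2⟩ ≈ 10.49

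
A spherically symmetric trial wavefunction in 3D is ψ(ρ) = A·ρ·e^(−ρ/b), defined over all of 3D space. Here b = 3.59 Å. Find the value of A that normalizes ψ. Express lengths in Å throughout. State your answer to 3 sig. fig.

We need A² ∫|f|² 4πρ² dρ = 1, taking the integral from 0 to ∞.
(Spherical symmetry: dV = 4πρ² dρ.)
Using ∫₀^∞ ρⁿ e^(−αρ) dρ = n!/αⁿ⁺¹, the integral (without the A² prefactor) comes out to 3·π·b^5.
With b = 3.59: A² = 0.0001779 and A = 0.01334.

A ≈ 0.0133 Å^(-5/2)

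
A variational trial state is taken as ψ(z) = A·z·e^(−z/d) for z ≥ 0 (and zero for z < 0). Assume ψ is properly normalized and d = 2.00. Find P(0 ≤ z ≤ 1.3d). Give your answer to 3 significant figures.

P ≈ 0.482

|ψ|² is the probability density, so P = ∫_{0}^{1.3d} |ψ|² dz.
The normalization integral ∫|ψ|²dz over the whole domain equals d^3/4·A², and A² cancels in the ratio.
Let u = z/d; then A² and the length scale cancel, so P = ∫_{0}^{1.3} u^2·e^(-2·u) du ÷ ∫_{0}^{∞} u^2·e^(-2·u) du.
An antiderivative of u^2·e^(-2·u) is -(2·u^2 + 2·u + 1)·e^(-2·u)/4; evaluating from 0 to 1.3 gives 1/4 - 349·e^(-13/5)/200, while the full integral is 1/4.
Evaluating gives P = 0.4816.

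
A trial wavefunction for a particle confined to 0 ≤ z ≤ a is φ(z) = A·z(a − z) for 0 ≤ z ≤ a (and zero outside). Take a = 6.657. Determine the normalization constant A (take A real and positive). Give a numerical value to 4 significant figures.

Require ∫ |φ|² dz = 1 over the whole domain.
Expanding the polynomial and integrating term by term, ∫|φ|² dz = A²·(a^5/30).
Hence A² = 1/[a^5/30].
With a = 6.657: A² = 0.0022947 and A = 0.047903.

A ≈ 0.04790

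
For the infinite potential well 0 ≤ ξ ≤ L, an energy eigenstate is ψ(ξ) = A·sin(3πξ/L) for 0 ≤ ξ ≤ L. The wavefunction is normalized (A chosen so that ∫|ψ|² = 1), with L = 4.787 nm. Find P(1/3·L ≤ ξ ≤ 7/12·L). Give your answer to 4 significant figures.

P ≈ 0.3031

P = ∫_{1/3·L}^{7/12·L} |ψ(ξ)|² dξ.
Since A² = 1/(L/2), this is the region integral divided by the full normalization integral.
Substituting u = ξ/L, A² and the length scale cancel in the ratio: P = ∫_{1/3}^{7/12} sin(3·π·u)^2 du / ∫_{0}^{1} sin(3·π·u)^2 du.
With ∫ sin(3·π·u)^2 du = u/2 - sin(6·π·u)/(12·π) + C, the region integral is 1/(12·π) + 1/8 and the full one is 1/2.
The result is P = (2 + 3·π)/(12·π).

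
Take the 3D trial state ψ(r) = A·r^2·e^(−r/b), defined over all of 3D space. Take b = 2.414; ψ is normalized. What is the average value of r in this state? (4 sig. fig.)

⟨r⟩ ≈ 8.449

By definition ⟨r⟩ = ∫ r |ψ(r)|² 4πr² dr.
Recall ∫₀^∞ r^m e^(−r/β) dr = m!·β^(m+1), evaluating both integrals, ⟨r⟩ = 7·b/2.
Putting b = 2.414 gives 8.4490.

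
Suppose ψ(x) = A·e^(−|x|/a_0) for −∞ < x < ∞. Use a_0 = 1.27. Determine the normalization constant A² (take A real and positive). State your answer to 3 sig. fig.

A^2 ≈ 0.787

Require ∫ |ψ|² dx = 1 over the whole domain.
Recall ∫₀^∞ x^m e^(−x/β) dx = m!·β^(m+1), ∫|ψ|² dx = A²·(a_0).
Setting this equal to 1 gives A² = 1/(a_0).
With a_0 = 1.27: A² = 0.7874 and A = 0.8874.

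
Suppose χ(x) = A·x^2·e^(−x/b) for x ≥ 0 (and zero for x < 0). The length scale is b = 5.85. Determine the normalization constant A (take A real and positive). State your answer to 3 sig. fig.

A ≈ 0.0140

We need A² ∫|f|² dx = 1, taking the integral from 0 to ∞.
Carrying out the integral gives A² · 3·b^5/4.
Hence A² = 1/[3·b^5/4].
Substituting b = 5.85 gives A² = 0.0001946, so A = 0.01395.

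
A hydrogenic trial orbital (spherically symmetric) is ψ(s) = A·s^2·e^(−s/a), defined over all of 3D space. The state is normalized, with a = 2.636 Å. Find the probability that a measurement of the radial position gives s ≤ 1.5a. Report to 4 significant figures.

P ≈ 0.03351

With dV = 4πs²ds, the probability is ∫|ψ|² dV over s ≤ 1.5a.
The full normalization integral is A²·[45·π·a^7/2] = 1, fixing A².
In terms of u = s/a (A², 4π and the length scale all cancel between numerator and denominator), P = [∫_{0}^{1.5} u^6·e^(-2·u) du] / [∫_{0}^{∞} u^6·e^(-2·u) du].
Using ∫ u^6·e^(-2·u) du = -(4·u^6 + 12·u^5 + 30·u^4 + 60·u^3 + 90·u^2 + 90·u + 45)·e^(-2·u)/8, the numerator is ≈ 0.188486 and the denominator is 45/8.
Taking the ratio yields P = 0.033509.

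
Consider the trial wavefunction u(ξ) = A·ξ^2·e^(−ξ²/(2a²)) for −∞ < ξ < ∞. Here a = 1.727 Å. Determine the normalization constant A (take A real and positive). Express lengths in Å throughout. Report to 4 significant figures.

A ≈ 0.2213 Å^(-5/2)

Normalization requires ∫|u|² dξ = 1, integrated from −∞ to ∞.
Carrying out the integral gives A² · 3·√(π)·a^5/4.
So A² = (3·√(π)·a^5/4)^(−1).
Substituting a = 1.727 gives A² = 0.048967, so A = 0.22128.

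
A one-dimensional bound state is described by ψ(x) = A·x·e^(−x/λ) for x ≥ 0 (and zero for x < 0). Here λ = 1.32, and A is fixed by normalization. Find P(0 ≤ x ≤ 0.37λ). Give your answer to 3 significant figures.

P ≈ 0.0392

|ψ|² is the probability density, so P = ∫_{0}^{0.37λ} |ψ|² dx.
With A² fixed by ∫|ψ|² = 1, i.e. A² = (λ^3/4)^(−1), substitute and integrate.
Substituting u = x/λ, A² and the length scale cancel in the ratio: P = ∫_{0}^{0.37} u^2·e^(-2·u) du / ∫_{0}^{∞} u^2·e^(-2·u) du.
With ∫ u^2·e^(-2·u) du = -(2·u^2 + 2·u + 1)·e^(-2·u)/4 + C, the region integral is ≈ 0.0097970 and the full one is 1/4.
This works out to P = 0.03919.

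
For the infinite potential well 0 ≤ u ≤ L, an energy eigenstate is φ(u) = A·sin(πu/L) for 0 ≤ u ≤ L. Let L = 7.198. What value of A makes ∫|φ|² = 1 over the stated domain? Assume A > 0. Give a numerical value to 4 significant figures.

We need A² ∫|f|² du = 1, taking the integral from 0 to L.
Using sin²θ = (1 − cos 2θ)/2, the integral (without the A² prefactor) comes out to L/2.
Hence A² = 1/[L/2].
Plugging in L = 7.198 yields A = 0.52712.

A ≈ 0.5271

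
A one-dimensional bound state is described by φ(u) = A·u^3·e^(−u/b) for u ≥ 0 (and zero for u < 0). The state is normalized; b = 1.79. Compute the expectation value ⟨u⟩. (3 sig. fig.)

⟨u⟩ = ∫ u |φ|² du over the full domain.
With ∫₀^∞ u^7 e^(−αu) du = 7!/α^8, evaluating both integrals, ⟨u⟩ = 7·b/2.
Putting b = 1.79 gives 6.265.

⟨u⟩ ≈ 6.27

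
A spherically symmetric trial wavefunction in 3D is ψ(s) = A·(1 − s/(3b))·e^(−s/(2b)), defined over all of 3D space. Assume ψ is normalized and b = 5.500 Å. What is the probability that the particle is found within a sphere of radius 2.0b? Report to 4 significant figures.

Integrate the radial probability density 4πs²|ψ|² over s ≤ 2.0b.
A² is fixed by ∫₀^∞ 4πs²|ψ|² ds = 1, i.e. A² = (8·π·b^3/3)^(−1).
Substituting u = s/b, A², 4π and the length scale all cancel in the ratio: P = ∫_{0}^{2.0} u^2·(1 - u/3)^2·e^(-u) du / ∫_{0}^{∞} u^2·(1 - u/3)^2·e^(-u) du.
With ∫ u^2·(1 - u/3)^2·e^(-u) du = (-u^4 + 2·u^3 - 3·u^2 - 6·u - 6)·e^(-u)/9 + C, the region integral is 2/3 - 10·e^(-2)/3 and the full one is 2/3.
Taking the ratio yields P = 0.32332.

P ≈ 0.3233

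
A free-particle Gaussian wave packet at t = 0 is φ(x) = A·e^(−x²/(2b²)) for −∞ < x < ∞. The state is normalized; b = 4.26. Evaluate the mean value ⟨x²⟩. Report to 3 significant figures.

⟨x^2⟩ ≈ 9.07

By definition ⟨x²⟩ = ∫ x^2 |φ(x)|² dx.
Since the A² factors cancel between numerator and denominator, ⟨x²⟩ = b^2/2.
Putting b = 4.26 gives 9.074.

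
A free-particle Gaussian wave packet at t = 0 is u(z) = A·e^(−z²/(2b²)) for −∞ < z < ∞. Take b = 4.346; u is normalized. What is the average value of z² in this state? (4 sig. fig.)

The expectation value is the |u|²-weighted average of z^2: ∫ z^2|u|² dz.
Evaluating both integrals, ⟨z²⟩ = b^2/2.
With b = 4.346, ⟨z^2⟩ = 9.4439.

⟨z^2⟩ ≈ 9.444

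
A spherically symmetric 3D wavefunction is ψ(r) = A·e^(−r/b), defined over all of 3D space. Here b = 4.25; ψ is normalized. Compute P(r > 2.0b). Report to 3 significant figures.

P ≈ 0.238

With dV = 4πr²dr, the probability is ∫|ψ|² dV over r > 2.0b.
The full normalization integral is A²·[π·b^3] = 1, fixing A².
In terms of u = r/b (A², 4π and the length scale all cancel between numerator and denominator), P = [∫_{2.0}^{∞} u^2·e^(-2·u) du] / [∫_{0}^{∞} u^2·e^(-2·u) du].
An antiderivative of u^2·e^(-2·u) is -(2·u^2 + 2·u + 1)·e^(-2·u)/4; evaluating from 2.0 to ∞ gives 13·e^(-4)/4, while the full integral is 1/4.
Taking the ratio yields P = 0.2381.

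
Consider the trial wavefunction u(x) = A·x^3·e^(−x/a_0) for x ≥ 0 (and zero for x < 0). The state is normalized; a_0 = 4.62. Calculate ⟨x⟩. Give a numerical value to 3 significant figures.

The expectation value is the |u|²-weighted average of x: ∫ x|u|² dx.
With ∫₀^∞ x^7 e^(−αx) dx = 7!/α^8, the ratio of the moment integral to the normalization integral gives ⟨x⟩ = 7·a_0/2.
Putting a_0 = 4.62 gives 16.17.

⟨x⟩ ≈ 16.2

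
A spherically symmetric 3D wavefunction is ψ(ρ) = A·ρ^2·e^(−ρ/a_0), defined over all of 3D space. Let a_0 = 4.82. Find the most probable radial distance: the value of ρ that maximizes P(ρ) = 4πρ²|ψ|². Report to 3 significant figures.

ρ ≈ 14.5

Set d/dρ [P(ρ) = 4πρ²|ψ|²] = 0 and solve for ρ > 0.
Solving yields ρ = 3·a_0.
With a_0 = 4.82, the most probable radial distance is 14.46.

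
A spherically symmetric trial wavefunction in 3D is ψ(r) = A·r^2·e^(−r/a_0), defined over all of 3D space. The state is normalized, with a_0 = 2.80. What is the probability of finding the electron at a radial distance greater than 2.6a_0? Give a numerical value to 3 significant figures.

P ≈ 0.732

With dV = 4πr²dr, the probability is ∫|ψ|² dV over r > 2.6a_0.
A² is fixed by ∫₀^∞ 4πr²|ψ|² dr = 1, i.e. A² = (45·π·a_0^7/2)^(−1).
In terms of u = r/a_0 (A², 4π and the length scale all cancel between numerator and denominator), P = [∫_{2.6}^{∞} u^6·e^(-2·u) du] / [∫_{0}^{∞} u^6·e^(-2·u) du].
With ∫ u^6·e^(-2·u) du = -(4·u^6 + 12·u^5 + 30·u^4 + 60·u^3 + 90·u^2 + 90·u + 45)·e^(-2·u)/8 + C, the region integral is ≈ 4.1197 and the full one is 45/8.
This evaluates to P = 0.7324.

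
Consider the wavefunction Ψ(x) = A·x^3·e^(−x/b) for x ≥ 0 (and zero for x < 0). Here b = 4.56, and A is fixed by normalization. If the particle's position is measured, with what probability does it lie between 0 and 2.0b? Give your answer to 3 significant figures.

|Ψ|² is the probability density, so P = ∫_{0}^{2.0b} |Ψ|² dx.
The normalization integral ∫|Ψ|²dx over the whole domain equals 45·b^7/8·A², and A² cancels in the ratio.
Substituting u = x/b, A² and the length scale cancel in the ratio: P = ∫_{0}^{2.0} u^6·e^(-2·u) du / ∫_{0}^{∞} u^6·e^(-2·u) du.
With ∫ u^6·e^(-2·u) du = -(4·u^6 + 12·u^5 + 30·u^4 + 60·u^3 + 90·u^2 + 90·u + 45)·e^(-2·u)/8 + C, the region integral is 45/8 - 2185·e^(-4)/8 and the full one is 45/8.
This works out to P = 0.1107.

P ≈ 0.111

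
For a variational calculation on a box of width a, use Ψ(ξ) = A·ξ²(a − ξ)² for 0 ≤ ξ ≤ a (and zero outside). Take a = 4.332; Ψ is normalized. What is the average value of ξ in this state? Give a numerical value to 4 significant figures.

⟨ξ⟩ ≈ 2.166

By definition ⟨ξ⟩ = ∫ ξ |Ψ(ξ)|² dξ.
Expanding the polynomial and integrating term by term, since the A² factors cancel between numerator and denominator, ⟨ξ⟩ = a/2.
With a = 4.332, ⟨ξ⟩ = 2.1660.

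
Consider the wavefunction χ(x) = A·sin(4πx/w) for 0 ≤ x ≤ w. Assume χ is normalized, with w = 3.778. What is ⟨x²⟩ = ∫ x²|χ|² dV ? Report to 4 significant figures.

⟨x^2⟩ ≈ 4.713

⟨x²⟩ = ∫ x^2 |χ|² dx over the full domain.
With ∫₀^w sin²(nπx/w) dx = w/2, evaluating both integrals, ⟨x²⟩ = -w^2/(32·π^2) + w^2/3.
Putting w = 3.778 gives 4.7126.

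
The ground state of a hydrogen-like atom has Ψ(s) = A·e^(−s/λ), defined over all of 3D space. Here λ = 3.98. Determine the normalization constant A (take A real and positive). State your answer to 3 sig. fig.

A ≈ 0.0711

The normalization condition is ∫|Ψ|² 4πs² ds = 1 from 0 to ∞.
The angular integral contributes 4π, leaving ∫₀^∞ s²|Ψ|² ds.
With Ψ = A·e^(−s/λ), the integral evaluates to A²·[π·λ^3].
With λ = 3.98: A² = 0.005049 and A = 0.07106.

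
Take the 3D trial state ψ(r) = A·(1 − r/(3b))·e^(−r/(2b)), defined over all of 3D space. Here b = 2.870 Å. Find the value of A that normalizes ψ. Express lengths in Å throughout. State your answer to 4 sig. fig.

We need A² ∫|f|² 4πr² dr = 1, taking the integral from 0 to ∞.
In 3D with spherical symmetry the volume element is 4πr² dr.
Recall ∫₀^∞ r^m e^(−r/β) dr = m!·β^(m+1), carrying out the integral gives A² · 8·π·b^3/3.
Substituting b = 2.870 gives A² = 0.0050494, so A = 0.071059.

A ≈ 0.07106 Å^(-3/2)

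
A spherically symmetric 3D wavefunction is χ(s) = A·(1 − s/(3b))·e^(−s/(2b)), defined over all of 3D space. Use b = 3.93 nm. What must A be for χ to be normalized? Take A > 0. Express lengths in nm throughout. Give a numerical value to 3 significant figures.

We need A² ∫|f|² 4πs² ds = 1, taking the integral from 0 to ∞.
The angular integral contributes 4π, leaving ∫₀^∞ s²|χ|² ds.
With ∫₀^∞ s^4 e^(−αs) ds = 4!/α^5, the integral (without the A² prefactor) comes out to 8·π·b^3/3.
Plugging in b = 3.93 yields A = 0.04435.

A ≈ 0.0443 nm^(-3/2)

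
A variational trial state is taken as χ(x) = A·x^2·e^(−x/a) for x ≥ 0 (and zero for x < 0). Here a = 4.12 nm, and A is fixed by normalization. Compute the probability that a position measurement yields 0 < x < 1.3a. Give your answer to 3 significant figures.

P ≈ 0.123

P = ∫_{0}^{1.3a} |χ(x)|² dx.
Since A² = 1/(3·a^5/4), this is the region integral divided by the full normalization integral.
Let u = x/a; then A² and the length scale cancel, so P = ∫_{0}^{1.3} u^4·e^(-2·u) du ÷ ∫_{0}^{∞} u^4·e^(-2·u) du.
An antiderivative of u^4·e^(-2·u) is -(u^4/2 + u^3 + 3·u^2/2 + 3·u/2 + 3/4)·e^(-2·u); evaluating from 0 to 1.3 gives ≈ 0.091932, while the full integral is 3/4.
This works out to P = 0.1226.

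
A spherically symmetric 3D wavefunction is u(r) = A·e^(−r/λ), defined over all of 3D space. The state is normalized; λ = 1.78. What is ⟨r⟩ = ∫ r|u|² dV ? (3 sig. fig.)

⟨r⟩ ≈ 2.67

⟨r⟩ = ∫ r |u|² 4πr² dr over the full domain.
Since the A² factors cancel between numerator and denominator, ⟨r⟩ = 3·λ/2.
Putting λ = 1.78 gives 2.670.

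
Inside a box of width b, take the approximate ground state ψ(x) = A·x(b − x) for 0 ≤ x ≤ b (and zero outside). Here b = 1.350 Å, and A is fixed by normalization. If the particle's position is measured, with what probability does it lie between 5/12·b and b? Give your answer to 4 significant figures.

P ≈ 0.6534

The probability is P = ∫ |ψ|² dx over [5/12·b, b].
Since A² = 1/(b^5/30), this is the region integral divided by the full normalization integral.
Let u = x/b; then A² and the length scale cancel, so P = ∫_{5/12}^{1} u^2·(1 - u)^2 du ÷ ∫_{0}^{1} u^2·(1 - u)^2 du.
Using ∫ u^2·(1 - u)^2 du = u^3·(6·u^2 - 15·u + 10)/30, the numerator is ≈ 0.0217794 and the denominator is 1/30.
This works out to P = 0.65338.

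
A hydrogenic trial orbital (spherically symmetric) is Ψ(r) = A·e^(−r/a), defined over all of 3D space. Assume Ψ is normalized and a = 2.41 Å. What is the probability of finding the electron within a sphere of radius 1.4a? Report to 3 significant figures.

P ≈ 0.531

With dV = 4πr²dr, the probability is ∫|Ψ|² dV over r ≤ 1.4a.
Normalization gives A² = 1/(π·a^3).
Substituting u = r/a, A², 4π and the length scale all cancel in the ratio: P = ∫_{0}^{1.4} u^2·e^(-2·u) du / ∫_{0}^{∞} u^2·e^(-2·u) du.
An antiderivative of u^2·e^(-2·u) is -(2·u^2 + 2·u + 1)·e^(-2·u)/4; evaluating from 0 to 1.4 gives 1/4 - 193·e^(-14/5)/100, while the full integral is 1/4.
The region integral divided by the full integral gives P = 0.5305.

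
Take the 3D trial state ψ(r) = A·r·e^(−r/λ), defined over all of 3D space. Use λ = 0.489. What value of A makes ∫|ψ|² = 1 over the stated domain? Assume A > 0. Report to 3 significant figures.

The normalization condition is ∫|ψ|² 4πr² dr = 1 from 0 to ∞.
In 3D with spherical symmetry the volume element is 4πr² dr.
Using ∫₀^∞ rⁿ e^(−αr) dr = n!/αⁿ⁺¹, the integral (without the A² prefactor) comes out to 3·π·λ^5.
Setting this equal to 1 gives A² = 1/(3·π·λ^5).
With λ = 0.489: A² = 3.795 and A = 1.948.

A ≈ 1.95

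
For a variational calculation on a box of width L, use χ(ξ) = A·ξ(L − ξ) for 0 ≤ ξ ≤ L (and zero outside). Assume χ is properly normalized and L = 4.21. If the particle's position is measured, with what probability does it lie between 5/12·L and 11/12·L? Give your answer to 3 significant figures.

P ≈ 0.648

|χ|² is the probability density, so P = ∫_{5/12·L}^{11/12·L} |χ|² dξ.
The normalization integral ∫|χ|²dξ over the whole domain equals L^5/30·A², and A² cancels in the ratio.
Let u = ξ/L; then A² and the length scale cancel, so P = ∫_{5/12}^{11/12} u^2·(1 - u)^2 du ÷ ∫_{0}^{1} u^2·(1 - u)^2 du.
With ∫ u^2·(1 - u)^2 du = u^3·(6·u^2 - 15·u + 10)/30 + C, the region integral is ≈ 0.021610 and the full one is 1/30.
This works out to P = 4481/6912.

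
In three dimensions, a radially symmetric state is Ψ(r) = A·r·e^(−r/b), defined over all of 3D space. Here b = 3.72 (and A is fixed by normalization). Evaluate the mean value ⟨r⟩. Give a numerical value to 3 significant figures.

The expectation value is the |Ψ|²-weighted average of r: ∫ r|Ψ|² 4πr² dr.
The ratio of the moment integral to the normalization integral gives ⟨r⟩ = 5·b/2.
Putting b = 3.72 gives 9.300.

⟨r⟩ ≈ 9.30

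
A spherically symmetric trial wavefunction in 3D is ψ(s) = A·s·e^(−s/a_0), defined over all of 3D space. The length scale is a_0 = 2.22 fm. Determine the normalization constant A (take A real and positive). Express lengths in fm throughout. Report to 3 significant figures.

Require ∫ |ψ|² 4πs² ds = 1 over the whole domain.
(Spherical symmetry: dV = 4πs² ds.)
Recall ∫₀^∞ s^m e^(−s/β) ds = m!·β^(m+1), carrying out the integral gives A² · 3·π·a_0^5.
Setting this equal to 1 gives A² = 1/(3·π·a_0^5).
With a_0 = 2.22: A² = 0.001968 and A = 0.04436.

A ≈ 0.0444 fm^(-5/2)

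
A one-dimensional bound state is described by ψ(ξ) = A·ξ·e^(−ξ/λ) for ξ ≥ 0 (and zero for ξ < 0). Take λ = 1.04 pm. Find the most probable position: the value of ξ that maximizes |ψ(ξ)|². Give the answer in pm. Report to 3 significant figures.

ξ ≈ 1.04 pm

Differentiate |ψ(ξ)|² with respect to ξ and set to zero.
Solving yields ξ = λ.
With λ = 1.04, the most probable position is 1.040 pm.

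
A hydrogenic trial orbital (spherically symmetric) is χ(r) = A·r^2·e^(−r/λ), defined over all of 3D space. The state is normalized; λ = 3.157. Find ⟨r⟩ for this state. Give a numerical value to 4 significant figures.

⟨r⟩ ≈ 11.05

By definition ⟨r⟩ = ∫ r |χ(r)|² 4πr² dr.
With ∫₀^∞ r^7 e^(−αr) dr = 7!/α^8, evaluating both integrals, ⟨r⟩ = 7·λ/2.
With λ = 3.157, ⟨r⟩ = 11.050.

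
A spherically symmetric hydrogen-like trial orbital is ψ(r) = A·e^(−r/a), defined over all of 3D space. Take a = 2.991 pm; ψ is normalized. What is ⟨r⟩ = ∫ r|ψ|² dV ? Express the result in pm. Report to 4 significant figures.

The expectation value is the |ψ|²-weighted average of r: ∫ r|ψ|² 4πr² dr.
Recall ∫₀^∞ r^m e^(−r/β) dr = m!·β^(m+1), since the A² factors cancel between numerator and denominator, ⟨r⟩ = 3·a/2.
Putting a = 2.991 gives 4.4865.

⟨r⟩ ≈ 4.487 pm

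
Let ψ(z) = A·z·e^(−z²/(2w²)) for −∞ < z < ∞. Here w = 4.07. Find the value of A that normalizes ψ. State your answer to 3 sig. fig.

A ≈ 0.129

The normalization condition is ∫|ψ|² dz = 1 from −∞ to ∞.
Differentiating ∫e^(−αz²) dz = √(π/α) under α to get the higher moments, the integral (without the A² prefactor) comes out to √(π)·w^3/2.
Setting this equal to 1 gives A² = 1/(√(π)·w^3/2).
With w = 4.07: A² = 0.01674 and A = 0.1294.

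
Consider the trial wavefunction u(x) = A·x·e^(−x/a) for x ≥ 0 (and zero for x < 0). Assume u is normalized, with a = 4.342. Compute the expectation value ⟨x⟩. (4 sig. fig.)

⟨x⟩ ≈ 6.513

The expectation value is the |u|²-weighted average of x: ∫ x|u|² dx.
Evaluating both integrals, ⟨x⟩ = 3·a/2.
Putting a = 4.342 gives 6.5130.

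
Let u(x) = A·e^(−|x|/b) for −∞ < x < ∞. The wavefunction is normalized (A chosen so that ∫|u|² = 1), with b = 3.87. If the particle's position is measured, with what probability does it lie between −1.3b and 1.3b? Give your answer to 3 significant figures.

P ≈ 0.926

|u|² is the probability density, so P = ∫_{−1.3b}^{1.3b} |u|² dx.
With A² fixed by ∫|u|² = 1, i.e. A² = (b)^(−1), substitute and integrate.
Both integrals are even about x = 0, so only the x ≥ 0 halves are needed (the factors of 2 cancel). Substituting t = x/b, A² and the length scale cancel in the ratio: P = ∫_{0}^{1.3} e^(-2·t) dt / ∫_{0}^{∞} e^(-2·t) dt.
An antiderivative of e^(-2·t) is -e^(-2·t)/2; evaluating from 0 to 1.3 gives 1/2 - e^(-13/5)/2, while the full integral is 1/2.
This works out to P = 0.9257.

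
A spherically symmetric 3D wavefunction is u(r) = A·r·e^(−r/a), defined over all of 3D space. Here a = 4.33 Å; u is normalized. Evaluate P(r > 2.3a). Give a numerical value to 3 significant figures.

P ≈ 0.513

P = ∫ |u|² 4πr² dr over r > 2.3a.
The full normalization integral is A²·[3·π·a^5] = 1, fixing A².
Substituting t = r/a, A², 4π and the length scale all cancel in the ratio: P = ∫_{2.3}^{∞} t^4·e^(-2·t) dt / ∫_{0}^{∞} t^4·e^(-2·t) dt.
Using ∫ t^4·e^(-2·t) dt = -(t^4/2 + t^3 + 3·t^2/2 + 3·t/2 + 3/4)·e^(-2·t), the numerator is ≈ 0.38493 and the denominator is 3/4.
The region integral divided by the full integral gives P = 0.5132.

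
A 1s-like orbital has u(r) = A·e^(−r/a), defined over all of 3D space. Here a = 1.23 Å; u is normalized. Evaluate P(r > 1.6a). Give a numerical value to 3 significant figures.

P ≈ 0.380

P = ∫ |u|² 4πr² dr over r > 1.6a.
Normalization gives A² = 1/(π·a^3).
Let t = r/a; then A², 4π and the length scale all cancel, so P = ∫_{1.6}^{∞} t^2·e^(-2·t) dt ÷ ∫_{0}^{∞} t^2·e^(-2·t) dt.
Using ∫ t^2·e^(-2·t) dt = -(2·t^2 + 2·t + 1)·e^(-2·t)/4, the numerator is 233·e^(-16/5)/100 and the denominator is 1/4.
This evaluates to P = 0.3799.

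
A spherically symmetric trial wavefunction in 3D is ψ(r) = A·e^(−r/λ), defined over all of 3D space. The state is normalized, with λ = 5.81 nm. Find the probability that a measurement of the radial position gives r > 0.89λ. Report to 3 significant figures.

P ≈ 0.736

Integrate the radial probability density 4πr²|ψ|² over r > 0.89λ.
Normalization gives A² = 1/(π·λ^3).
Let u = r/λ; then A², 4π and the length scale all cancel, so P = ∫_{0.89}^{∞} u^2·e^(-2·u) du ÷ ∫_{0}^{∞} u^2·e^(-2·u) du.
With ∫ u^2·e^(-2·u) du = -(2·u^2 + 2·u + 1)·e^(-2·u)/4 + C, the region integral is ≈ 0.18399 and the full one is 1/4.
This evaluates to P = 0.7360.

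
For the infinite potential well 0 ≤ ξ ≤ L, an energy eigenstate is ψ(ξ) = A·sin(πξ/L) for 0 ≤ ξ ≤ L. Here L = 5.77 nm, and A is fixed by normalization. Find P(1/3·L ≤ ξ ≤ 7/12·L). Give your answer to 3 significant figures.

|ψ|² is the probability density, so P = ∫_{1/3·L}^{7/12·L} |ψ|² dξ.
Since A² = 1/(L/2), this is the region integral divided by the full normalization integral.
Substituting u = ξ/L, A² and the length scale cancel in the ratio: P = ∫_{1/3}^{7/12} sin(π·u)^2 du / ∫_{0}^{1} sin(π·u)^2 du.
An antiderivative of sin(π·u)^2 is u/2 - sin(2·π·u)/(4·π); evaluating from 1/3 to 7/12 gives 1/(8·π) + √(3)/(8·π) + 1/8, while the full integral is 1/2.
This works out to P = (1 + √(3) + π)/(4·π).

P ≈ 0.467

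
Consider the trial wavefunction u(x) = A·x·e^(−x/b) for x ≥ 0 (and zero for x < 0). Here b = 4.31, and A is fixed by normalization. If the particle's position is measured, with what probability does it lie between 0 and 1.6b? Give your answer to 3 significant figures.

P ≈ 0.620

The probability is P = ∫ |u|² dx over [0, 1.6b].
The normalization integral ∫|u|²dx over the whole domain equals b^3/4·A², and A² cancels in the ratio.
Let t = x/b; then A² and the length scale cancel, so P = ∫_{0}^{1.6} t^2·e^(-2·t) dt ÷ ∫_{0}^{∞} t^2·e^(-2·t) dt.
An antiderivative of t^2·e^(-2·t) is -(2·t^2 + 2·t + 1)·e^(-2·t)/4; evaluating from 0 to 1.6 gives 1/4 - 233·e^(-16/5)/100, while the full integral is 1/4.
Taking the ratio, P = 0.6201.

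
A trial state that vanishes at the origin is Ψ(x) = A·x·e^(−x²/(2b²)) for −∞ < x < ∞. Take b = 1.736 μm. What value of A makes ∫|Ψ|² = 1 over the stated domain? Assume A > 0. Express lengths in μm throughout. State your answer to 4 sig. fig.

Normalization requires ∫|Ψ|² dx = 1, integrated from −∞ to ∞.
With Ψ = A·x·e^(−x²/(2b²)), the integral evaluates to A²·[√(π)·b^3/2].
Substituting b = 1.736 gives A² = 0.21568, so A = 0.46441.

A ≈ 0.4644 μm^(-3/2)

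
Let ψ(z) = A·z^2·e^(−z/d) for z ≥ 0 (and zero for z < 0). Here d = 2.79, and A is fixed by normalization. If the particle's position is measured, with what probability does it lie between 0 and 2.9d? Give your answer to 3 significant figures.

P ≈ 0.687

P = ∫_{0}^{2.9d} |ψ(z)|² dz.
The normalization integral ∫|ψ|²dz over the whole domain equals 3·d^5/4·A², and A² cancels in the ratio.
Let u = z/d; then A² and the length scale cancel, so P = ∫_{0}^{2.9} u^4·e^(-2·u) du ÷ ∫_{0}^{∞} u^4·e^(-2·u) du.
An antiderivative of u^4·e^(-2·u) is -(u^4/2 + u^3 + 3·u^2/2 + 3·u/2 + 3/4)·e^(-2·u); evaluating from 0 to 2.9 gives ≈ 0.51546, while the full integral is 3/4.
Taking the ratio, P = 0.6873.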